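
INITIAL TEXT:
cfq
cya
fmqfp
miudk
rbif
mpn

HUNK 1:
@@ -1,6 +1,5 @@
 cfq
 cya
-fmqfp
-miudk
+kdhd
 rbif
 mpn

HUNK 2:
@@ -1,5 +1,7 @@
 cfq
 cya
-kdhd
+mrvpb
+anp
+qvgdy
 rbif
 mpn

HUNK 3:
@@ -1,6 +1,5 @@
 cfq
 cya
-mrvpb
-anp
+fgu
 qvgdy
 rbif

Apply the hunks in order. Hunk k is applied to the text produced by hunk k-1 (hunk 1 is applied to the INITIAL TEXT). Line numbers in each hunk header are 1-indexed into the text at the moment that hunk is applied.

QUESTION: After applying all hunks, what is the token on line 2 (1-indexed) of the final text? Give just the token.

Hunk 1: at line 1 remove [fmqfp,miudk] add [kdhd] -> 5 lines: cfq cya kdhd rbif mpn
Hunk 2: at line 1 remove [kdhd] add [mrvpb,anp,qvgdy] -> 7 lines: cfq cya mrvpb anp qvgdy rbif mpn
Hunk 3: at line 1 remove [mrvpb,anp] add [fgu] -> 6 lines: cfq cya fgu qvgdy rbif mpn
Final line 2: cya

Answer: cya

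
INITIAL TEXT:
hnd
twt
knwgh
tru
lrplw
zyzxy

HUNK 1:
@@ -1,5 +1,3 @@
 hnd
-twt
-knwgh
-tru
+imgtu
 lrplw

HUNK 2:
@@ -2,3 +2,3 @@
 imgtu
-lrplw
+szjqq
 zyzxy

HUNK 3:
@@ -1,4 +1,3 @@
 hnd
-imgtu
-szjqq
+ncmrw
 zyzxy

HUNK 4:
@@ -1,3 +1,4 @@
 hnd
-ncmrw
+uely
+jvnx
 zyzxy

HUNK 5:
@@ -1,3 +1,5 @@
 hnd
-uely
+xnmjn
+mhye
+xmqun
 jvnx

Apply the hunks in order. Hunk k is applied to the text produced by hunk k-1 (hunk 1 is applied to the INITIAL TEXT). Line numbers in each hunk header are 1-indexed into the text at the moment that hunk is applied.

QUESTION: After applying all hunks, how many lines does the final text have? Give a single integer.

Answer: 6

Derivation:
Hunk 1: at line 1 remove [twt,knwgh,tru] add [imgtu] -> 4 lines: hnd imgtu lrplw zyzxy
Hunk 2: at line 2 remove [lrplw] add [szjqq] -> 4 lines: hnd imgtu szjqq zyzxy
Hunk 3: at line 1 remove [imgtu,szjqq] add [ncmrw] -> 3 lines: hnd ncmrw zyzxy
Hunk 4: at line 1 remove [ncmrw] add [uely,jvnx] -> 4 lines: hnd uely jvnx zyzxy
Hunk 5: at line 1 remove [uely] add [xnmjn,mhye,xmqun] -> 6 lines: hnd xnmjn mhye xmqun jvnx zyzxy
Final line count: 6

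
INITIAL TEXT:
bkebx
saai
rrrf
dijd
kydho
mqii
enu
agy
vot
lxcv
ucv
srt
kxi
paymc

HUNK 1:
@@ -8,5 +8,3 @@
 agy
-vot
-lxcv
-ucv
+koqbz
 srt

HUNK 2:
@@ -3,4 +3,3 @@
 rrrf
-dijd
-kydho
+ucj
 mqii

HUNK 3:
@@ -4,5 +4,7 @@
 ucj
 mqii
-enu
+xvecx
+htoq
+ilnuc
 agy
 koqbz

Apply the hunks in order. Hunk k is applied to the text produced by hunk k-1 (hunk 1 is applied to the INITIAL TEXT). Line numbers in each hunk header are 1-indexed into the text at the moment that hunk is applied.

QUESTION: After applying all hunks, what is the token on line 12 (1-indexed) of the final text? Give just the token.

Hunk 1: at line 8 remove [vot,lxcv,ucv] add [koqbz] -> 12 lines: bkebx saai rrrf dijd kydho mqii enu agy koqbz srt kxi paymc
Hunk 2: at line 3 remove [dijd,kydho] add [ucj] -> 11 lines: bkebx saai rrrf ucj mqii enu agy koqbz srt kxi paymc
Hunk 3: at line 4 remove [enu] add [xvecx,htoq,ilnuc] -> 13 lines: bkebx saai rrrf ucj mqii xvecx htoq ilnuc agy koqbz srt kxi paymc
Final line 12: kxi

Answer: kxi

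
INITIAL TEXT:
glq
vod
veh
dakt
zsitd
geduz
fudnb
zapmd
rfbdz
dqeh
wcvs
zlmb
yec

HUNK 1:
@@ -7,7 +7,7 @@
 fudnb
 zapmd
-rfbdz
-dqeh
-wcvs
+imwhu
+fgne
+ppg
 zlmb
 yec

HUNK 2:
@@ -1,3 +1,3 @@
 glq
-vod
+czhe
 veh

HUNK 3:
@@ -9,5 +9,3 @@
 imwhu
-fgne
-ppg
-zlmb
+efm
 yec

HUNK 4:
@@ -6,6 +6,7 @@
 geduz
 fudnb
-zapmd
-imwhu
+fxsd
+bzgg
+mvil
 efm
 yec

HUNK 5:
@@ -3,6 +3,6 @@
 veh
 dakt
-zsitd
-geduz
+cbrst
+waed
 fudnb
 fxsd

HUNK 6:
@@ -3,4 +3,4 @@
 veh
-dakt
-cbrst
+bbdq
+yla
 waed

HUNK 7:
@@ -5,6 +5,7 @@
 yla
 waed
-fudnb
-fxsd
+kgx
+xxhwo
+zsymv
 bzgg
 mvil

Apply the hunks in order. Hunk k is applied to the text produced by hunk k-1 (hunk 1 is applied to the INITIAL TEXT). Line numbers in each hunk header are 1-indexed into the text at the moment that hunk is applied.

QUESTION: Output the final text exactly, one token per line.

Hunk 1: at line 7 remove [rfbdz,dqeh,wcvs] add [imwhu,fgne,ppg] -> 13 lines: glq vod veh dakt zsitd geduz fudnb zapmd imwhu fgne ppg zlmb yec
Hunk 2: at line 1 remove [vod] add [czhe] -> 13 lines: glq czhe veh dakt zsitd geduz fudnb zapmd imwhu fgne ppg zlmb yec
Hunk 3: at line 9 remove [fgne,ppg,zlmb] add [efm] -> 11 lines: glq czhe veh dakt zsitd geduz fudnb zapmd imwhu efm yec
Hunk 4: at line 6 remove [zapmd,imwhu] add [fxsd,bzgg,mvil] -> 12 lines: glq czhe veh dakt zsitd geduz fudnb fxsd bzgg mvil efm yec
Hunk 5: at line 3 remove [zsitd,geduz] add [cbrst,waed] -> 12 lines: glq czhe veh dakt cbrst waed fudnb fxsd bzgg mvil efm yec
Hunk 6: at line 3 remove [dakt,cbrst] add [bbdq,yla] -> 12 lines: glq czhe veh bbdq yla waed fudnb fxsd bzgg mvil efm yec
Hunk 7: at line 5 remove [fudnb,fxsd] add [kgx,xxhwo,zsymv] -> 13 lines: glq czhe veh bbdq yla waed kgx xxhwo zsymv bzgg mvil efm yec

Answer: glq
czhe
veh
bbdq
yla
waed
kgx
xxhwo
zsymv
bzgg
mvil
efm
yec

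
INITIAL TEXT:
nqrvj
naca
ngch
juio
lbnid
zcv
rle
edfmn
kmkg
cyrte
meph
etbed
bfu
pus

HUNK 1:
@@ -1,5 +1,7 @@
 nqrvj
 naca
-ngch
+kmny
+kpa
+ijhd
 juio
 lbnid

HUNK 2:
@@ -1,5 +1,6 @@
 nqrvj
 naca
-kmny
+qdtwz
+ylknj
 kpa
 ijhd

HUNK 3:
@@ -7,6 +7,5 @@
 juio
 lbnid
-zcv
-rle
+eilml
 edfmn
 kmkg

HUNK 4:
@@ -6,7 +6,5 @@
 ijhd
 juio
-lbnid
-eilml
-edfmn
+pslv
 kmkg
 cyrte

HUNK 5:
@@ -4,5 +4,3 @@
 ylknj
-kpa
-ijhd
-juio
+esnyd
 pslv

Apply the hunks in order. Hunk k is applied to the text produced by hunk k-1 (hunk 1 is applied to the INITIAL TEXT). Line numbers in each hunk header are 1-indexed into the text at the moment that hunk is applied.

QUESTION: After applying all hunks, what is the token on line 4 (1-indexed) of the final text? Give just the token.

Hunk 1: at line 1 remove [ngch] add [kmny,kpa,ijhd] -> 16 lines: nqrvj naca kmny kpa ijhd juio lbnid zcv rle edfmn kmkg cyrte meph etbed bfu pus
Hunk 2: at line 1 remove [kmny] add [qdtwz,ylknj] -> 17 lines: nqrvj naca qdtwz ylknj kpa ijhd juio lbnid zcv rle edfmn kmkg cyrte meph etbed bfu pus
Hunk 3: at line 7 remove [zcv,rle] add [eilml] -> 16 lines: nqrvj naca qdtwz ylknj kpa ijhd juio lbnid eilml edfmn kmkg cyrte meph etbed bfu pus
Hunk 4: at line 6 remove [lbnid,eilml,edfmn] add [pslv] -> 14 lines: nqrvj naca qdtwz ylknj kpa ijhd juio pslv kmkg cyrte meph etbed bfu pus
Hunk 5: at line 4 remove [kpa,ijhd,juio] add [esnyd] -> 12 lines: nqrvj naca qdtwz ylknj esnyd pslv kmkg cyrte meph etbed bfu pus
Final line 4: ylknj

Answer: ylknj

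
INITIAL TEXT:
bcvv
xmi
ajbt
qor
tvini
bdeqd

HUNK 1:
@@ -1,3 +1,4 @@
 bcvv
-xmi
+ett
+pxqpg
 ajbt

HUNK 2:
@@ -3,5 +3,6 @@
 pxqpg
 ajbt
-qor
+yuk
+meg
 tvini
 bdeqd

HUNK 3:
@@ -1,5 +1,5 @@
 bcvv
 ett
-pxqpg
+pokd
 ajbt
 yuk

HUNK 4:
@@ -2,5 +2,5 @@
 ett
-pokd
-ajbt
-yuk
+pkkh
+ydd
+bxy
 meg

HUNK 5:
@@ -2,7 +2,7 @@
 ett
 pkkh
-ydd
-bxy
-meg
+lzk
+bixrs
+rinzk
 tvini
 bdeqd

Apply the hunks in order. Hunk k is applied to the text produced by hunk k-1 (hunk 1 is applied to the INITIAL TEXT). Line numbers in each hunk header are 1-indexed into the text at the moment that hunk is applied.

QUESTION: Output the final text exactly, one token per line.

Answer: bcvv
ett
pkkh
lzk
bixrs
rinzk
tvini
bdeqd

Derivation:
Hunk 1: at line 1 remove [xmi] add [ett,pxqpg] -> 7 lines: bcvv ett pxqpg ajbt qor tvini bdeqd
Hunk 2: at line 3 remove [qor] add [yuk,meg] -> 8 lines: bcvv ett pxqpg ajbt yuk meg tvini bdeqd
Hunk 3: at line 1 remove [pxqpg] add [pokd] -> 8 lines: bcvv ett pokd ajbt yuk meg tvini bdeqd
Hunk 4: at line 2 remove [pokd,ajbt,yuk] add [pkkh,ydd,bxy] -> 8 lines: bcvv ett pkkh ydd bxy meg tvini bdeqd
Hunk 5: at line 2 remove [ydd,bxy,meg] add [lzk,bixrs,rinzk] -> 8 lines: bcvv ett pkkh lzk bixrs rinzk tvini bdeqd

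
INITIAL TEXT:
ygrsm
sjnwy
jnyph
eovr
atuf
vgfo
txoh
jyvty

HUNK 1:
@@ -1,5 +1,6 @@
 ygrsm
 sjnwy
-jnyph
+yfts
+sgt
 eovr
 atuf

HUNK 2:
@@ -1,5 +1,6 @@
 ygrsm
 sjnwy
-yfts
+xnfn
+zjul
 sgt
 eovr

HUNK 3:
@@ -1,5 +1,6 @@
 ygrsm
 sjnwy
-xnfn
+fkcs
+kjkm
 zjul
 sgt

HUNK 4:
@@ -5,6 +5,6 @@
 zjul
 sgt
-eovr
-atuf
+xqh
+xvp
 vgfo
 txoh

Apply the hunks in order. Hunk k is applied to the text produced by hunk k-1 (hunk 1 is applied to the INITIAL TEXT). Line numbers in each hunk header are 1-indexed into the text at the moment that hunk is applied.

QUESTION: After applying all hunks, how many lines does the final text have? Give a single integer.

Hunk 1: at line 1 remove [jnyph] add [yfts,sgt] -> 9 lines: ygrsm sjnwy yfts sgt eovr atuf vgfo txoh jyvty
Hunk 2: at line 1 remove [yfts] add [xnfn,zjul] -> 10 lines: ygrsm sjnwy xnfn zjul sgt eovr atuf vgfo txoh jyvty
Hunk 3: at line 1 remove [xnfn] add [fkcs,kjkm] -> 11 lines: ygrsm sjnwy fkcs kjkm zjul sgt eovr atuf vgfo txoh jyvty
Hunk 4: at line 5 remove [eovr,atuf] add [xqh,xvp] -> 11 lines: ygrsm sjnwy fkcs kjkm zjul sgt xqh xvp vgfo txoh jyvty
Final line count: 11

Answer: 11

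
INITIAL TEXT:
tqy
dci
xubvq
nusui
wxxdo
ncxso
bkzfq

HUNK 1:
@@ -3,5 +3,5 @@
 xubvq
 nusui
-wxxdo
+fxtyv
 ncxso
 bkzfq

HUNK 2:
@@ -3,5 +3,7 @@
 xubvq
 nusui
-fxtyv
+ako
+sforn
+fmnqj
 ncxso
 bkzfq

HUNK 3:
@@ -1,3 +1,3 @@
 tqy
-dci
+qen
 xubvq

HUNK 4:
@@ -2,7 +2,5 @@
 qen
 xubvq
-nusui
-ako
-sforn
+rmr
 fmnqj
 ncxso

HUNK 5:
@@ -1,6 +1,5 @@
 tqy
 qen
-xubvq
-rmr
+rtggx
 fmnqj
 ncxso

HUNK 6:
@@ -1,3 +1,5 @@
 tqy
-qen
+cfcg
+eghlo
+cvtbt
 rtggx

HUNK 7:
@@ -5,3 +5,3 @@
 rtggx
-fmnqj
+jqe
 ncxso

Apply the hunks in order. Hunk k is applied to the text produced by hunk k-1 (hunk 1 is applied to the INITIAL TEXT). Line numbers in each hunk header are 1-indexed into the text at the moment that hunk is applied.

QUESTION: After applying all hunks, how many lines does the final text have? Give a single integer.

Hunk 1: at line 3 remove [wxxdo] add [fxtyv] -> 7 lines: tqy dci xubvq nusui fxtyv ncxso bkzfq
Hunk 2: at line 3 remove [fxtyv] add [ako,sforn,fmnqj] -> 9 lines: tqy dci xubvq nusui ako sforn fmnqj ncxso bkzfq
Hunk 3: at line 1 remove [dci] add [qen] -> 9 lines: tqy qen xubvq nusui ako sforn fmnqj ncxso bkzfq
Hunk 4: at line 2 remove [nusui,ako,sforn] add [rmr] -> 7 lines: tqy qen xubvq rmr fmnqj ncxso bkzfq
Hunk 5: at line 1 remove [xubvq,rmr] add [rtggx] -> 6 lines: tqy qen rtggx fmnqj ncxso bkzfq
Hunk 6: at line 1 remove [qen] add [cfcg,eghlo,cvtbt] -> 8 lines: tqy cfcg eghlo cvtbt rtggx fmnqj ncxso bkzfq
Hunk 7: at line 5 remove [fmnqj] add [jqe] -> 8 lines: tqy cfcg eghlo cvtbt rtggx jqe ncxso bkzfq
Final line count: 8

Answer: 8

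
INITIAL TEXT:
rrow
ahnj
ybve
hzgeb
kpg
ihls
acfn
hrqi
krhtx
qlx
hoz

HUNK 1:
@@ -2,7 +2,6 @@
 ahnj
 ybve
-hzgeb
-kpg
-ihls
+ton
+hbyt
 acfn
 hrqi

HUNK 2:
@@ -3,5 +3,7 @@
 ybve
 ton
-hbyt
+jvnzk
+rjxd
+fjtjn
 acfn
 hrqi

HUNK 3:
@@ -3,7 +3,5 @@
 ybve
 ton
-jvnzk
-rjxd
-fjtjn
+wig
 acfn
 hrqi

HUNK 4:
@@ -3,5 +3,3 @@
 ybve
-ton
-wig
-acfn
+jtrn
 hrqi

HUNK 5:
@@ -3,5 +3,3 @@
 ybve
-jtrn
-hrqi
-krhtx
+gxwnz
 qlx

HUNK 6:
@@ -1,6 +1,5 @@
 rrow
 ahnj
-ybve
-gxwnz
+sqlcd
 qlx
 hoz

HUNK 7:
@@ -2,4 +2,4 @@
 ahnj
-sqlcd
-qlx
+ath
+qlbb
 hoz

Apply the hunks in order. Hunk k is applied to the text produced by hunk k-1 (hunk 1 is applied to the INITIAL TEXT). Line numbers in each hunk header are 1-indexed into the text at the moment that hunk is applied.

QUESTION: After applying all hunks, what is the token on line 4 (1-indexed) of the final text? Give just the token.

Answer: qlbb

Derivation:
Hunk 1: at line 2 remove [hzgeb,kpg,ihls] add [ton,hbyt] -> 10 lines: rrow ahnj ybve ton hbyt acfn hrqi krhtx qlx hoz
Hunk 2: at line 3 remove [hbyt] add [jvnzk,rjxd,fjtjn] -> 12 lines: rrow ahnj ybve ton jvnzk rjxd fjtjn acfn hrqi krhtx qlx hoz
Hunk 3: at line 3 remove [jvnzk,rjxd,fjtjn] add [wig] -> 10 lines: rrow ahnj ybve ton wig acfn hrqi krhtx qlx hoz
Hunk 4: at line 3 remove [ton,wig,acfn] add [jtrn] -> 8 lines: rrow ahnj ybve jtrn hrqi krhtx qlx hoz
Hunk 5: at line 3 remove [jtrn,hrqi,krhtx] add [gxwnz] -> 6 lines: rrow ahnj ybve gxwnz qlx hoz
Hunk 6: at line 1 remove [ybve,gxwnz] add [sqlcd] -> 5 lines: rrow ahnj sqlcd qlx hoz
Hunk 7: at line 2 remove [sqlcd,qlx] add [ath,qlbb] -> 5 lines: rrow ahnj ath qlbb hoz
Final line 4: qlbb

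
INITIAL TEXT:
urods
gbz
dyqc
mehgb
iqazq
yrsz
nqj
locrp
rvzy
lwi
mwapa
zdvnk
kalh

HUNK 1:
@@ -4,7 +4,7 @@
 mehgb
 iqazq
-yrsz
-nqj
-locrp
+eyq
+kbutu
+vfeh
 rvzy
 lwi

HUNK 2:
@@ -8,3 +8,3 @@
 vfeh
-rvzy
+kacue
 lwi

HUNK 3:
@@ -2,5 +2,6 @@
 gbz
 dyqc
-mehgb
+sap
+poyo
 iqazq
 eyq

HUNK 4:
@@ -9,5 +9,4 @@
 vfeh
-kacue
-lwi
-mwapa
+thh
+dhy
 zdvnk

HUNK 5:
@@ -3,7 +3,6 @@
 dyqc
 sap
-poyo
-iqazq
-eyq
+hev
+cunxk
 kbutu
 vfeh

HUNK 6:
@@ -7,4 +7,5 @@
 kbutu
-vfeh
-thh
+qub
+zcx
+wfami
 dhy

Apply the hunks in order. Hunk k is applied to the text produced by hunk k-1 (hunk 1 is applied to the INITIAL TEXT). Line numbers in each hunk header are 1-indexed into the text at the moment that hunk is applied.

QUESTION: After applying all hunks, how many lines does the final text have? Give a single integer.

Hunk 1: at line 4 remove [yrsz,nqj,locrp] add [eyq,kbutu,vfeh] -> 13 lines: urods gbz dyqc mehgb iqazq eyq kbutu vfeh rvzy lwi mwapa zdvnk kalh
Hunk 2: at line 8 remove [rvzy] add [kacue] -> 13 lines: urods gbz dyqc mehgb iqazq eyq kbutu vfeh kacue lwi mwapa zdvnk kalh
Hunk 3: at line 2 remove [mehgb] add [sap,poyo] -> 14 lines: urods gbz dyqc sap poyo iqazq eyq kbutu vfeh kacue lwi mwapa zdvnk kalh
Hunk 4: at line 9 remove [kacue,lwi,mwapa] add [thh,dhy] -> 13 lines: urods gbz dyqc sap poyo iqazq eyq kbutu vfeh thh dhy zdvnk kalh
Hunk 5: at line 3 remove [poyo,iqazq,eyq] add [hev,cunxk] -> 12 lines: urods gbz dyqc sap hev cunxk kbutu vfeh thh dhy zdvnk kalh
Hunk 6: at line 7 remove [vfeh,thh] add [qub,zcx,wfami] -> 13 lines: urods gbz dyqc sap hev cunxk kbutu qub zcx wfami dhy zdvnk kalh
Final line count: 13

Answer: 13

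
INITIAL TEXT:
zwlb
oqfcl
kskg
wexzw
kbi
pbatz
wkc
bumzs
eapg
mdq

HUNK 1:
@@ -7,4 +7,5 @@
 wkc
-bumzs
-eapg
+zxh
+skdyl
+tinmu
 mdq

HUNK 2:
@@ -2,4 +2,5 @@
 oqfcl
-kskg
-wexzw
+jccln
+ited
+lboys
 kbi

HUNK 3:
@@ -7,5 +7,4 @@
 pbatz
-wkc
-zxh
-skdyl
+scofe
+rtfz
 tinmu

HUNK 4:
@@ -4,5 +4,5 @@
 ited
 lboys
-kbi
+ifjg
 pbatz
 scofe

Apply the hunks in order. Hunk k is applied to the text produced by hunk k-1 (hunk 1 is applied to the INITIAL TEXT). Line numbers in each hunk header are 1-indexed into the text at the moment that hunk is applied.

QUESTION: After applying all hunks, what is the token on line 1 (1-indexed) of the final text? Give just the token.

Hunk 1: at line 7 remove [bumzs,eapg] add [zxh,skdyl,tinmu] -> 11 lines: zwlb oqfcl kskg wexzw kbi pbatz wkc zxh skdyl tinmu mdq
Hunk 2: at line 2 remove [kskg,wexzw] add [jccln,ited,lboys] -> 12 lines: zwlb oqfcl jccln ited lboys kbi pbatz wkc zxh skdyl tinmu mdq
Hunk 3: at line 7 remove [wkc,zxh,skdyl] add [scofe,rtfz] -> 11 lines: zwlb oqfcl jccln ited lboys kbi pbatz scofe rtfz tinmu mdq
Hunk 4: at line 4 remove [kbi] add [ifjg] -> 11 lines: zwlb oqfcl jccln ited lboys ifjg pbatz scofe rtfz tinmu mdq
Final line 1: zwlb

Answer: zwlb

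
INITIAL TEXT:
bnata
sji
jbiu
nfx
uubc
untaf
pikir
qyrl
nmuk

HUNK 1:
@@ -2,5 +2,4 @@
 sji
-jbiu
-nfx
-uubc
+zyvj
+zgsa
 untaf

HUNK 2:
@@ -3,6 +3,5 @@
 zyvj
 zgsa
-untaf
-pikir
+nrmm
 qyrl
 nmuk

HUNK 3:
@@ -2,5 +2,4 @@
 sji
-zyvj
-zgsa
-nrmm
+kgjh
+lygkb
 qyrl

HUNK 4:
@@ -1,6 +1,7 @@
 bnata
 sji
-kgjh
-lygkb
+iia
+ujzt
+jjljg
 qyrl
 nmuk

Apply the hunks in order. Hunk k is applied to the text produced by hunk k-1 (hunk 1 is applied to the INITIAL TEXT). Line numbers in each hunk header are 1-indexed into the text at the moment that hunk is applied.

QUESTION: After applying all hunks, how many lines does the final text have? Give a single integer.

Answer: 7

Derivation:
Hunk 1: at line 2 remove [jbiu,nfx,uubc] add [zyvj,zgsa] -> 8 lines: bnata sji zyvj zgsa untaf pikir qyrl nmuk
Hunk 2: at line 3 remove [untaf,pikir] add [nrmm] -> 7 lines: bnata sji zyvj zgsa nrmm qyrl nmuk
Hunk 3: at line 2 remove [zyvj,zgsa,nrmm] add [kgjh,lygkb] -> 6 lines: bnata sji kgjh lygkb qyrl nmuk
Hunk 4: at line 1 remove [kgjh,lygkb] add [iia,ujzt,jjljg] -> 7 lines: bnata sji iia ujzt jjljg qyrl nmuk
Final line count: 7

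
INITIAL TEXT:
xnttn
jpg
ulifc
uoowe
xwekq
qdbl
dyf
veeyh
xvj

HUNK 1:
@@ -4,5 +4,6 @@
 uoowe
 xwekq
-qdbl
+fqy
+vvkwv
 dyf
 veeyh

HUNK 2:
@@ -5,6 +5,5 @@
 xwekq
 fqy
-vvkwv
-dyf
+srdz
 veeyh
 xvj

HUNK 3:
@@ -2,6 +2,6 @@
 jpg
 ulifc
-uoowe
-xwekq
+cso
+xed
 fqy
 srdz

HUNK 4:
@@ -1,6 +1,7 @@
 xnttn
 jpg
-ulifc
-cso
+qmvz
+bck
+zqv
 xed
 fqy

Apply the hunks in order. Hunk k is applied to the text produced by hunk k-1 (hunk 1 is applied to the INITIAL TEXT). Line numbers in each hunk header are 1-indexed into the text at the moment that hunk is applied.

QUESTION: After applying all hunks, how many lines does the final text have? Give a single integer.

Hunk 1: at line 4 remove [qdbl] add [fqy,vvkwv] -> 10 lines: xnttn jpg ulifc uoowe xwekq fqy vvkwv dyf veeyh xvj
Hunk 2: at line 5 remove [vvkwv,dyf] add [srdz] -> 9 lines: xnttn jpg ulifc uoowe xwekq fqy srdz veeyh xvj
Hunk 3: at line 2 remove [uoowe,xwekq] add [cso,xed] -> 9 lines: xnttn jpg ulifc cso xed fqy srdz veeyh xvj
Hunk 4: at line 1 remove [ulifc,cso] add [qmvz,bck,zqv] -> 10 lines: xnttn jpg qmvz bck zqv xed fqy srdz veeyh xvj
Final line count: 10

Answer: 10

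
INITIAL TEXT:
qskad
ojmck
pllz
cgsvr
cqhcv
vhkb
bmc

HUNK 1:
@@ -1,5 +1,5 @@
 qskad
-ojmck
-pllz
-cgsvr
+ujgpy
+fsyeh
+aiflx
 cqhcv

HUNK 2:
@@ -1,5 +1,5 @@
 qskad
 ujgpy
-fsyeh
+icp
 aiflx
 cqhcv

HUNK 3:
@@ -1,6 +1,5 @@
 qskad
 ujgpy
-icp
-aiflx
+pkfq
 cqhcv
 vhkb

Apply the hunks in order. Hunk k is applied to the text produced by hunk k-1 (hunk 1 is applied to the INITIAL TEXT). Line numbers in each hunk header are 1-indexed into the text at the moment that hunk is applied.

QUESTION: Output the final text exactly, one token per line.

Hunk 1: at line 1 remove [ojmck,pllz,cgsvr] add [ujgpy,fsyeh,aiflx] -> 7 lines: qskad ujgpy fsyeh aiflx cqhcv vhkb bmc
Hunk 2: at line 1 remove [fsyeh] add [icp] -> 7 lines: qskad ujgpy icp aiflx cqhcv vhkb bmc
Hunk 3: at line 1 remove [icp,aiflx] add [pkfq] -> 6 lines: qskad ujgpy pkfq cqhcv vhkb bmc

Answer: qskad
ujgpy
pkfq
cqhcv
vhkb
bmc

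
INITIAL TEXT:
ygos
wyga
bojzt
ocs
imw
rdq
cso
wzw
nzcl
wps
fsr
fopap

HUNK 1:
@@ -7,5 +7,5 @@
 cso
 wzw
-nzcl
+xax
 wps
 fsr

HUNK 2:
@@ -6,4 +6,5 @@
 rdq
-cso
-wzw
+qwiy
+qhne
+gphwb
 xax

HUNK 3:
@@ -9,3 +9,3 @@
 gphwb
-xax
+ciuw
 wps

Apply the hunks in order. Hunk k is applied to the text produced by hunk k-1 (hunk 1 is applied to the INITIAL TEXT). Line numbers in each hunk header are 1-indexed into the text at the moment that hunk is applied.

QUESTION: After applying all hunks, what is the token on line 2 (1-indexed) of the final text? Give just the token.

Hunk 1: at line 7 remove [nzcl] add [xax] -> 12 lines: ygos wyga bojzt ocs imw rdq cso wzw xax wps fsr fopap
Hunk 2: at line 6 remove [cso,wzw] add [qwiy,qhne,gphwb] -> 13 lines: ygos wyga bojzt ocs imw rdq qwiy qhne gphwb xax wps fsr fopap
Hunk 3: at line 9 remove [xax] add [ciuw] -> 13 lines: ygos wyga bojzt ocs imw rdq qwiy qhne gphwb ciuw wps fsr fopap
Final line 2: wyga

Answer: wyga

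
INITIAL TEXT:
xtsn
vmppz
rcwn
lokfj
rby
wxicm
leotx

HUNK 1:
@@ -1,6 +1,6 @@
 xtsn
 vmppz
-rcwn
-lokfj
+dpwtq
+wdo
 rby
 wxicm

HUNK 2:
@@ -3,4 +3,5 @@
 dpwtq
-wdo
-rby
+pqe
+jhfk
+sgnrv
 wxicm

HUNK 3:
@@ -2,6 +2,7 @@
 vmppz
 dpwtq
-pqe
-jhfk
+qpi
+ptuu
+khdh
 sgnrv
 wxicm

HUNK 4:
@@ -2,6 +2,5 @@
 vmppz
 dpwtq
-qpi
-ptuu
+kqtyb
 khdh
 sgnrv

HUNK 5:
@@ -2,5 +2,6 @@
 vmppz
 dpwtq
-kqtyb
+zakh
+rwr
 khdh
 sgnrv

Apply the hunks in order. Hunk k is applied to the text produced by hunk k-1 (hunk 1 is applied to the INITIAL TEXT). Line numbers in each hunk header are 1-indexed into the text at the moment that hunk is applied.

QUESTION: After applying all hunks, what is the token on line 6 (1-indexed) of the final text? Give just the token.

Answer: khdh

Derivation:
Hunk 1: at line 1 remove [rcwn,lokfj] add [dpwtq,wdo] -> 7 lines: xtsn vmppz dpwtq wdo rby wxicm leotx
Hunk 2: at line 3 remove [wdo,rby] add [pqe,jhfk,sgnrv] -> 8 lines: xtsn vmppz dpwtq pqe jhfk sgnrv wxicm leotx
Hunk 3: at line 2 remove [pqe,jhfk] add [qpi,ptuu,khdh] -> 9 lines: xtsn vmppz dpwtq qpi ptuu khdh sgnrv wxicm leotx
Hunk 4: at line 2 remove [qpi,ptuu] add [kqtyb] -> 8 lines: xtsn vmppz dpwtq kqtyb khdh sgnrv wxicm leotx
Hunk 5: at line 2 remove [kqtyb] add [zakh,rwr] -> 9 lines: xtsn vmppz dpwtq zakh rwr khdh sgnrv wxicm leotx
Final line 6: khdh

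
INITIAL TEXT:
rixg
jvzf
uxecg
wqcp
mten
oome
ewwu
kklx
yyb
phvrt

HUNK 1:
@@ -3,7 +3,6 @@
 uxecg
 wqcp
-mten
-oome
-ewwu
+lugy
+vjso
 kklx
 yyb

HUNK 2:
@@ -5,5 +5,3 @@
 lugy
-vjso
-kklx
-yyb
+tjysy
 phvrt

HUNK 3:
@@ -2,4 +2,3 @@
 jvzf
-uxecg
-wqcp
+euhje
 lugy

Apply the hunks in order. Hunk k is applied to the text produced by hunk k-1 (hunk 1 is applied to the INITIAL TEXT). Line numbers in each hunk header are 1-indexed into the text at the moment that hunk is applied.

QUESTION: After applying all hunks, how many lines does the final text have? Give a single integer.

Answer: 6

Derivation:
Hunk 1: at line 3 remove [mten,oome,ewwu] add [lugy,vjso] -> 9 lines: rixg jvzf uxecg wqcp lugy vjso kklx yyb phvrt
Hunk 2: at line 5 remove [vjso,kklx,yyb] add [tjysy] -> 7 lines: rixg jvzf uxecg wqcp lugy tjysy phvrt
Hunk 3: at line 2 remove [uxecg,wqcp] add [euhje] -> 6 lines: rixg jvzf euhje lugy tjysy phvrt
Final line count: 6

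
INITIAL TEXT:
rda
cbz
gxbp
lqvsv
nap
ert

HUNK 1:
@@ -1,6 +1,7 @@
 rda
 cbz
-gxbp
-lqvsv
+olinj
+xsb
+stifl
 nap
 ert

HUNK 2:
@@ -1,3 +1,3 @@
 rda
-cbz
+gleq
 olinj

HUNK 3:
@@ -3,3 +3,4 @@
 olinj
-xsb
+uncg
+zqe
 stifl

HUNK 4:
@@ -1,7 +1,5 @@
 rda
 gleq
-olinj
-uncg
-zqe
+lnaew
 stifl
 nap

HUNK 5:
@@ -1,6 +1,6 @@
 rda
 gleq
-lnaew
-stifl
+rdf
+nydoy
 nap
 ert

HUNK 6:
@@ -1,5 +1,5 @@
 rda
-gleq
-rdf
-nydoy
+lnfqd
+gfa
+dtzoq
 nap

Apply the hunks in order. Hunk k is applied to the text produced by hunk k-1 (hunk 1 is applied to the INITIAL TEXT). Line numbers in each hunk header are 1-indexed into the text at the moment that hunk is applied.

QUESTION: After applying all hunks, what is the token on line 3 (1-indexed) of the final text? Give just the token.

Answer: gfa

Derivation:
Hunk 1: at line 1 remove [gxbp,lqvsv] add [olinj,xsb,stifl] -> 7 lines: rda cbz olinj xsb stifl nap ert
Hunk 2: at line 1 remove [cbz] add [gleq] -> 7 lines: rda gleq olinj xsb stifl nap ert
Hunk 3: at line 3 remove [xsb] add [uncg,zqe] -> 8 lines: rda gleq olinj uncg zqe stifl nap ert
Hunk 4: at line 1 remove [olinj,uncg,zqe] add [lnaew] -> 6 lines: rda gleq lnaew stifl nap ert
Hunk 5: at line 1 remove [lnaew,stifl] add [rdf,nydoy] -> 6 lines: rda gleq rdf nydoy nap ert
Hunk 6: at line 1 remove [gleq,rdf,nydoy] add [lnfqd,gfa,dtzoq] -> 6 lines: rda lnfqd gfa dtzoq nap ert
Final line 3: gfa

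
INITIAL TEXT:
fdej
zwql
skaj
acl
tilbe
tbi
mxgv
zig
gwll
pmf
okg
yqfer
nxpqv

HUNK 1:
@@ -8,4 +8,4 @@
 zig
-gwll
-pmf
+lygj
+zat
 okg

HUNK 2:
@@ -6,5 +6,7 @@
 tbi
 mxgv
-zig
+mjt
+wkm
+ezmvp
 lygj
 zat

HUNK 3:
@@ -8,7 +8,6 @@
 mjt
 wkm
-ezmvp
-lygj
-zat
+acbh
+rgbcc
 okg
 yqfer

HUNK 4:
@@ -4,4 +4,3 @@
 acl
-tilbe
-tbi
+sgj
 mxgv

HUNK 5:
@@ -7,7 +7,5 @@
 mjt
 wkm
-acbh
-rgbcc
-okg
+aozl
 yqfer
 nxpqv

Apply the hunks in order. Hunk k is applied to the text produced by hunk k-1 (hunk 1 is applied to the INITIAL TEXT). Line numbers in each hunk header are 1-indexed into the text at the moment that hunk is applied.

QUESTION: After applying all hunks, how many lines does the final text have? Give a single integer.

Answer: 11

Derivation:
Hunk 1: at line 8 remove [gwll,pmf] add [lygj,zat] -> 13 lines: fdej zwql skaj acl tilbe tbi mxgv zig lygj zat okg yqfer nxpqv
Hunk 2: at line 6 remove [zig] add [mjt,wkm,ezmvp] -> 15 lines: fdej zwql skaj acl tilbe tbi mxgv mjt wkm ezmvp lygj zat okg yqfer nxpqv
Hunk 3: at line 8 remove [ezmvp,lygj,zat] add [acbh,rgbcc] -> 14 lines: fdej zwql skaj acl tilbe tbi mxgv mjt wkm acbh rgbcc okg yqfer nxpqv
Hunk 4: at line 4 remove [tilbe,tbi] add [sgj] -> 13 lines: fdej zwql skaj acl sgj mxgv mjt wkm acbh rgbcc okg yqfer nxpqv
Hunk 5: at line 7 remove [acbh,rgbcc,okg] add [aozl] -> 11 lines: fdej zwql skaj acl sgj mxgv mjt wkm aozl yqfer nxpqv
Final line count: 11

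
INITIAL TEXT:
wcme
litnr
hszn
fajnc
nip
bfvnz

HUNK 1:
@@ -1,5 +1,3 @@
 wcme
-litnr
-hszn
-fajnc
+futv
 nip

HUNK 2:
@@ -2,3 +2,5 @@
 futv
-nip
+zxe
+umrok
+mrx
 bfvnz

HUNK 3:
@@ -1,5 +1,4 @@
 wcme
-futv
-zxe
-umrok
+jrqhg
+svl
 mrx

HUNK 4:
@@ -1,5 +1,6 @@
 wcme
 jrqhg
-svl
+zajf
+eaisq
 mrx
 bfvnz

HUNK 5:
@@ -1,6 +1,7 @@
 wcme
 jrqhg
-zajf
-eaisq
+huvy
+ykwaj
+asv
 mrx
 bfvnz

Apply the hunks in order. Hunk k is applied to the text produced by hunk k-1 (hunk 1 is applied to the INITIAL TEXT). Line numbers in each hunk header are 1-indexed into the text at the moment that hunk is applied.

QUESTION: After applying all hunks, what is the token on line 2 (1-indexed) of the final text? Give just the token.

Answer: jrqhg

Derivation:
Hunk 1: at line 1 remove [litnr,hszn,fajnc] add [futv] -> 4 lines: wcme futv nip bfvnz
Hunk 2: at line 2 remove [nip] add [zxe,umrok,mrx] -> 6 lines: wcme futv zxe umrok mrx bfvnz
Hunk 3: at line 1 remove [futv,zxe,umrok] add [jrqhg,svl] -> 5 lines: wcme jrqhg svl mrx bfvnz
Hunk 4: at line 1 remove [svl] add [zajf,eaisq] -> 6 lines: wcme jrqhg zajf eaisq mrx bfvnz
Hunk 5: at line 1 remove [zajf,eaisq] add [huvy,ykwaj,asv] -> 7 lines: wcme jrqhg huvy ykwaj asv mrx bfvnz
Final line 2: jrqhg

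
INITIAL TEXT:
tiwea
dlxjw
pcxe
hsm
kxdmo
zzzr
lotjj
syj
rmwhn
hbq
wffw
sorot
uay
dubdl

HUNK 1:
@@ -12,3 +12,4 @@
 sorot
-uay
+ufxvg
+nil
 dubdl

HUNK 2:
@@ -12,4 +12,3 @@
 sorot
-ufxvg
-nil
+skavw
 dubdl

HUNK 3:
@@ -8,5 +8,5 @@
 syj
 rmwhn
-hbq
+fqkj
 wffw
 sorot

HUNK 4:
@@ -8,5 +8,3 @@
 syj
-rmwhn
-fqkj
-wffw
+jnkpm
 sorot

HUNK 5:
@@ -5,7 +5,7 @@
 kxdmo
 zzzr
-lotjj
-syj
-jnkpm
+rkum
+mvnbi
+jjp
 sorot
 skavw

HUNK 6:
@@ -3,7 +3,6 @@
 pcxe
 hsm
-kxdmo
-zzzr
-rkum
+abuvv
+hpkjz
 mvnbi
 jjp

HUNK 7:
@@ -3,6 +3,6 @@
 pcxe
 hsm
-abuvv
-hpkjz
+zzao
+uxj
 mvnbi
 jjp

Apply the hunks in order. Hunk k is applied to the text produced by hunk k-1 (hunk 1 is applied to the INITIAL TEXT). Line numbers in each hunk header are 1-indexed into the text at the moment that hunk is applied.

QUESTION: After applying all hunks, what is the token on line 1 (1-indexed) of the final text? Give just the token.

Answer: tiwea

Derivation:
Hunk 1: at line 12 remove [uay] add [ufxvg,nil] -> 15 lines: tiwea dlxjw pcxe hsm kxdmo zzzr lotjj syj rmwhn hbq wffw sorot ufxvg nil dubdl
Hunk 2: at line 12 remove [ufxvg,nil] add [skavw] -> 14 lines: tiwea dlxjw pcxe hsm kxdmo zzzr lotjj syj rmwhn hbq wffw sorot skavw dubdl
Hunk 3: at line 8 remove [hbq] add [fqkj] -> 14 lines: tiwea dlxjw pcxe hsm kxdmo zzzr lotjj syj rmwhn fqkj wffw sorot skavw dubdl
Hunk 4: at line 8 remove [rmwhn,fqkj,wffw] add [jnkpm] -> 12 lines: tiwea dlxjw pcxe hsm kxdmo zzzr lotjj syj jnkpm sorot skavw dubdl
Hunk 5: at line 5 remove [lotjj,syj,jnkpm] add [rkum,mvnbi,jjp] -> 12 lines: tiwea dlxjw pcxe hsm kxdmo zzzr rkum mvnbi jjp sorot skavw dubdl
Hunk 6: at line 3 remove [kxdmo,zzzr,rkum] add [abuvv,hpkjz] -> 11 lines: tiwea dlxjw pcxe hsm abuvv hpkjz mvnbi jjp sorot skavw dubdl
Hunk 7: at line 3 remove [abuvv,hpkjz] add [zzao,uxj] -> 11 lines: tiwea dlxjw pcxe hsm zzao uxj mvnbi jjp sorot skavw dubdl
Final line 1: tiwea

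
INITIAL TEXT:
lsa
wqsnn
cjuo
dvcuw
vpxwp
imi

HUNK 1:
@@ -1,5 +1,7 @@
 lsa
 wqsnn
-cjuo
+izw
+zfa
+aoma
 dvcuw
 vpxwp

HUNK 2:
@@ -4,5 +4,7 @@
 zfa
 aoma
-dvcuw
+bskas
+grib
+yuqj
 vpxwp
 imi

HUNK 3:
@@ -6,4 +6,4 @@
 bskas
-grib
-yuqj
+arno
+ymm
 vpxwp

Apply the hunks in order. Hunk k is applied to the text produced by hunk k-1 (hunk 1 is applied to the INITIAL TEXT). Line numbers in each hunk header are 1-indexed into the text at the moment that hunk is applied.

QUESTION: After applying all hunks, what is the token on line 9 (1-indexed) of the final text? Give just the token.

Answer: vpxwp

Derivation:
Hunk 1: at line 1 remove [cjuo] add [izw,zfa,aoma] -> 8 lines: lsa wqsnn izw zfa aoma dvcuw vpxwp imi
Hunk 2: at line 4 remove [dvcuw] add [bskas,grib,yuqj] -> 10 lines: lsa wqsnn izw zfa aoma bskas grib yuqj vpxwp imi
Hunk 3: at line 6 remove [grib,yuqj] add [arno,ymm] -> 10 lines: lsa wqsnn izw zfa aoma bskas arno ymm vpxwp imi
Final line 9: vpxwp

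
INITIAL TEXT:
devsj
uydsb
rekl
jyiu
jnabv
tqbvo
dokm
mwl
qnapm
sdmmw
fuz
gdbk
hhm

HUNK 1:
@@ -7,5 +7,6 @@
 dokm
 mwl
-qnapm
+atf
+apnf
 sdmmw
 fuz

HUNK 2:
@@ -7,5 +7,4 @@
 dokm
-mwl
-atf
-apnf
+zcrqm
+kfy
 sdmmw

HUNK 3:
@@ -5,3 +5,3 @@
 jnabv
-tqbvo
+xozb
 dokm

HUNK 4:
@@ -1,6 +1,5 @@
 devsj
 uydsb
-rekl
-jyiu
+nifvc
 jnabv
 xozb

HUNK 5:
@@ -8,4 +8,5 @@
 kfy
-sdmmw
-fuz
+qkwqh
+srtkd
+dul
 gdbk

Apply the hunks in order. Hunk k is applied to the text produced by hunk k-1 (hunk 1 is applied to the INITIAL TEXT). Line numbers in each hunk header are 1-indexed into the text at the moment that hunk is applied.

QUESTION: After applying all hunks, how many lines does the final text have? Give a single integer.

Answer: 13

Derivation:
Hunk 1: at line 7 remove [qnapm] add [atf,apnf] -> 14 lines: devsj uydsb rekl jyiu jnabv tqbvo dokm mwl atf apnf sdmmw fuz gdbk hhm
Hunk 2: at line 7 remove [mwl,atf,apnf] add [zcrqm,kfy] -> 13 lines: devsj uydsb rekl jyiu jnabv tqbvo dokm zcrqm kfy sdmmw fuz gdbk hhm
Hunk 3: at line 5 remove [tqbvo] add [xozb] -> 13 lines: devsj uydsb rekl jyiu jnabv xozb dokm zcrqm kfy sdmmw fuz gdbk hhm
Hunk 4: at line 1 remove [rekl,jyiu] add [nifvc] -> 12 lines: devsj uydsb nifvc jnabv xozb dokm zcrqm kfy sdmmw fuz gdbk hhm
Hunk 5: at line 8 remove [sdmmw,fuz] add [qkwqh,srtkd,dul] -> 13 lines: devsj uydsb nifvc jnabv xozb dokm zcrqm kfy qkwqh srtkd dul gdbk hhm
Final line count: 13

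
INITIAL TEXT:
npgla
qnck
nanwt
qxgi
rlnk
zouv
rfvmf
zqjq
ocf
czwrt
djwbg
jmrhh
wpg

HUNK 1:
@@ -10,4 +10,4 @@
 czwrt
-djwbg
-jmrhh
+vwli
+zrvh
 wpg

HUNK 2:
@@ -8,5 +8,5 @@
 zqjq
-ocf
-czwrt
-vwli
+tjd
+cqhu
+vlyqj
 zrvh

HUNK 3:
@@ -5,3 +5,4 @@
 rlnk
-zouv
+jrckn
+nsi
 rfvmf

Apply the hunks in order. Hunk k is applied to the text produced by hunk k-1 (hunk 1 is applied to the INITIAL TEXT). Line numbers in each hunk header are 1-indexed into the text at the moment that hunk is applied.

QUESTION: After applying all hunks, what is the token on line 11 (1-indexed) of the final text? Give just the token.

Hunk 1: at line 10 remove [djwbg,jmrhh] add [vwli,zrvh] -> 13 lines: npgla qnck nanwt qxgi rlnk zouv rfvmf zqjq ocf czwrt vwli zrvh wpg
Hunk 2: at line 8 remove [ocf,czwrt,vwli] add [tjd,cqhu,vlyqj] -> 13 lines: npgla qnck nanwt qxgi rlnk zouv rfvmf zqjq tjd cqhu vlyqj zrvh wpg
Hunk 3: at line 5 remove [zouv] add [jrckn,nsi] -> 14 lines: npgla qnck nanwt qxgi rlnk jrckn nsi rfvmf zqjq tjd cqhu vlyqj zrvh wpg
Final line 11: cqhu

Answer: cqhu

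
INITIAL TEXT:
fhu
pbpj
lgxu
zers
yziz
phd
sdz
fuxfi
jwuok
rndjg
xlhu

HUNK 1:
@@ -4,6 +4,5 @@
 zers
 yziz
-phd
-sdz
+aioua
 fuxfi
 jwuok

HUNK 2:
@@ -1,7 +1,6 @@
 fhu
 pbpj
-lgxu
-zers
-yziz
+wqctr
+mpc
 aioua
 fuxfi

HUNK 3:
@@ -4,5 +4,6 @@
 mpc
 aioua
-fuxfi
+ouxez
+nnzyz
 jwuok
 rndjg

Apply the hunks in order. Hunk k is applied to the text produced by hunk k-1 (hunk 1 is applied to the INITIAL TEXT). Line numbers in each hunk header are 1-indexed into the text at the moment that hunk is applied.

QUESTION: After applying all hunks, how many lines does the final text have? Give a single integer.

Answer: 10

Derivation:
Hunk 1: at line 4 remove [phd,sdz] add [aioua] -> 10 lines: fhu pbpj lgxu zers yziz aioua fuxfi jwuok rndjg xlhu
Hunk 2: at line 1 remove [lgxu,zers,yziz] add [wqctr,mpc] -> 9 lines: fhu pbpj wqctr mpc aioua fuxfi jwuok rndjg xlhu
Hunk 3: at line 4 remove [fuxfi] add [ouxez,nnzyz] -> 10 lines: fhu pbpj wqctr mpc aioua ouxez nnzyz jwuok rndjg xlhu
Final line count: 10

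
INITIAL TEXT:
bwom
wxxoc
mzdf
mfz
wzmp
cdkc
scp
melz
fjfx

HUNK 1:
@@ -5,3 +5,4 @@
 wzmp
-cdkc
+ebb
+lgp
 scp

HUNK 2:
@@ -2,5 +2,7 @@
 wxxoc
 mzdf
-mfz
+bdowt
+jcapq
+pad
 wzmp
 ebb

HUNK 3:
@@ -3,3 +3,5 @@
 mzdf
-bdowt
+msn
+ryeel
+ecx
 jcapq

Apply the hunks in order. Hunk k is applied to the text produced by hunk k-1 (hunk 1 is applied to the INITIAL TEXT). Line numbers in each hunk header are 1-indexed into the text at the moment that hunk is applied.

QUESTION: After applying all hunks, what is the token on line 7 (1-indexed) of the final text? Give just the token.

Hunk 1: at line 5 remove [cdkc] add [ebb,lgp] -> 10 lines: bwom wxxoc mzdf mfz wzmp ebb lgp scp melz fjfx
Hunk 2: at line 2 remove [mfz] add [bdowt,jcapq,pad] -> 12 lines: bwom wxxoc mzdf bdowt jcapq pad wzmp ebb lgp scp melz fjfx
Hunk 3: at line 3 remove [bdowt] add [msn,ryeel,ecx] -> 14 lines: bwom wxxoc mzdf msn ryeel ecx jcapq pad wzmp ebb lgp scp melz fjfx
Final line 7: jcapq

Answer: jcapq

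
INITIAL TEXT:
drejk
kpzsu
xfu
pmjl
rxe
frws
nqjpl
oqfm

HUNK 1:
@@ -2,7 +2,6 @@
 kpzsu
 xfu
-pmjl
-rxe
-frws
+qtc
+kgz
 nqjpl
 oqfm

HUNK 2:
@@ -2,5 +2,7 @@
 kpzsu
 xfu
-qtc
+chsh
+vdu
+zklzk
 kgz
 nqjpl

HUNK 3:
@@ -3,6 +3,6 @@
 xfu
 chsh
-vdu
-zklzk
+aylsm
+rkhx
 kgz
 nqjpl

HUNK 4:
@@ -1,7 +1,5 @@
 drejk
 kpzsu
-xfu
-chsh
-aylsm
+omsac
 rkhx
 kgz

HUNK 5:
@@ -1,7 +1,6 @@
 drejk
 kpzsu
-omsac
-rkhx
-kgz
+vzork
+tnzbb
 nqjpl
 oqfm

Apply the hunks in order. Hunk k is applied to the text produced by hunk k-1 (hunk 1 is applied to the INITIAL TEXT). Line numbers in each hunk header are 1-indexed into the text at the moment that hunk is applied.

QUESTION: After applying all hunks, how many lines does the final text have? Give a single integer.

Answer: 6

Derivation:
Hunk 1: at line 2 remove [pmjl,rxe,frws] add [qtc,kgz] -> 7 lines: drejk kpzsu xfu qtc kgz nqjpl oqfm
Hunk 2: at line 2 remove [qtc] add [chsh,vdu,zklzk] -> 9 lines: drejk kpzsu xfu chsh vdu zklzk kgz nqjpl oqfm
Hunk 3: at line 3 remove [vdu,zklzk] add [aylsm,rkhx] -> 9 lines: drejk kpzsu xfu chsh aylsm rkhx kgz nqjpl oqfm
Hunk 4: at line 1 remove [xfu,chsh,aylsm] add [omsac] -> 7 lines: drejk kpzsu omsac rkhx kgz nqjpl oqfm
Hunk 5: at line 1 remove [omsac,rkhx,kgz] add [vzork,tnzbb] -> 6 lines: drejk kpzsu vzork tnzbb nqjpl oqfm
Final line count: 6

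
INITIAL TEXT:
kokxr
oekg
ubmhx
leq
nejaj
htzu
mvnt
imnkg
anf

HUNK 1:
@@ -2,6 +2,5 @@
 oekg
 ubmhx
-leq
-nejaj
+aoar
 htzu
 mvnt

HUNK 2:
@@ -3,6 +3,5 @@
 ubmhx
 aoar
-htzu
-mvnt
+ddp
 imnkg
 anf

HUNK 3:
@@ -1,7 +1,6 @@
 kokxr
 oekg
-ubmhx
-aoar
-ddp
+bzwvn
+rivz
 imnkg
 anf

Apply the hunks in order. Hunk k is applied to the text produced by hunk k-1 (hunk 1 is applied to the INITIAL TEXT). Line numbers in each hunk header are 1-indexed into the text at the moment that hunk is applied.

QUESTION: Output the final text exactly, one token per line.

Answer: kokxr
oekg
bzwvn
rivz
imnkg
anf

Derivation:
Hunk 1: at line 2 remove [leq,nejaj] add [aoar] -> 8 lines: kokxr oekg ubmhx aoar htzu mvnt imnkg anf
Hunk 2: at line 3 remove [htzu,mvnt] add [ddp] -> 7 lines: kokxr oekg ubmhx aoar ddp imnkg anf
Hunk 3: at line 1 remove [ubmhx,aoar,ddp] add [bzwvn,rivz] -> 6 lines: kokxr oekg bzwvn rivz imnkg anf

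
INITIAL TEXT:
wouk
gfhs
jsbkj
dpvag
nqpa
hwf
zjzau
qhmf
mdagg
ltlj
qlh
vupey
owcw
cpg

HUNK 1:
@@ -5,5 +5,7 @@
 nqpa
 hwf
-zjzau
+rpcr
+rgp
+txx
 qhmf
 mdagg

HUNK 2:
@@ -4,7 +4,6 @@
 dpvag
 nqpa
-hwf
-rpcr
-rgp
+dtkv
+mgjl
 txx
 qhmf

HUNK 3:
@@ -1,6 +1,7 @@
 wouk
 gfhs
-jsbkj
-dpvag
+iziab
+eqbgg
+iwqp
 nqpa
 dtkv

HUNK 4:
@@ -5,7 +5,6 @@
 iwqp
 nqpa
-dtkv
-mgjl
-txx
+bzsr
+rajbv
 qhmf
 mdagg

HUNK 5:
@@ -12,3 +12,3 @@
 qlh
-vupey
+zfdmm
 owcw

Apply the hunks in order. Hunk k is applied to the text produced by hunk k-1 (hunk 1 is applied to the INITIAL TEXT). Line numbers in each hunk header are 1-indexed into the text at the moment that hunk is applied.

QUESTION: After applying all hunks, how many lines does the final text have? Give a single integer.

Hunk 1: at line 5 remove [zjzau] add [rpcr,rgp,txx] -> 16 lines: wouk gfhs jsbkj dpvag nqpa hwf rpcr rgp txx qhmf mdagg ltlj qlh vupey owcw cpg
Hunk 2: at line 4 remove [hwf,rpcr,rgp] add [dtkv,mgjl] -> 15 lines: wouk gfhs jsbkj dpvag nqpa dtkv mgjl txx qhmf mdagg ltlj qlh vupey owcw cpg
Hunk 3: at line 1 remove [jsbkj,dpvag] add [iziab,eqbgg,iwqp] -> 16 lines: wouk gfhs iziab eqbgg iwqp nqpa dtkv mgjl txx qhmf mdagg ltlj qlh vupey owcw cpg
Hunk 4: at line 5 remove [dtkv,mgjl,txx] add [bzsr,rajbv] -> 15 lines: wouk gfhs iziab eqbgg iwqp nqpa bzsr rajbv qhmf mdagg ltlj qlh vupey owcw cpg
Hunk 5: at line 12 remove [vupey] add [zfdmm] -> 15 lines: wouk gfhs iziab eqbgg iwqp nqpa bzsr rajbv qhmf mdagg ltlj qlh zfdmm owcw cpg
Final line count: 15

Answer: 15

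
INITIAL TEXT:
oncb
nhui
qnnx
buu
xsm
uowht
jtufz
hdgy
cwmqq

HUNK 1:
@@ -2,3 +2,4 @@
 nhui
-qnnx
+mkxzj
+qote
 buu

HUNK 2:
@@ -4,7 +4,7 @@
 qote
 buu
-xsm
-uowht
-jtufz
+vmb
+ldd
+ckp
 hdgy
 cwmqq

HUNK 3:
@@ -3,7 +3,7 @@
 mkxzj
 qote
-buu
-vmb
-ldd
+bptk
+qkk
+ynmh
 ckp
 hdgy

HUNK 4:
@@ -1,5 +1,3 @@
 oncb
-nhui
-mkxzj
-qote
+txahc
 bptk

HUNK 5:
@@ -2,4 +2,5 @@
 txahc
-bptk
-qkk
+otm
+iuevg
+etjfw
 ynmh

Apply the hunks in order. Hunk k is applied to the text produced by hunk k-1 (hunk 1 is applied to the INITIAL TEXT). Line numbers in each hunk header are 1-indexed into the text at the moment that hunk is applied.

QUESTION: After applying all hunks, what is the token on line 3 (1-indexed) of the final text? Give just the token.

Hunk 1: at line 2 remove [qnnx] add [mkxzj,qote] -> 10 lines: oncb nhui mkxzj qote buu xsm uowht jtufz hdgy cwmqq
Hunk 2: at line 4 remove [xsm,uowht,jtufz] add [vmb,ldd,ckp] -> 10 lines: oncb nhui mkxzj qote buu vmb ldd ckp hdgy cwmqq
Hunk 3: at line 3 remove [buu,vmb,ldd] add [bptk,qkk,ynmh] -> 10 lines: oncb nhui mkxzj qote bptk qkk ynmh ckp hdgy cwmqq
Hunk 4: at line 1 remove [nhui,mkxzj,qote] add [txahc] -> 8 lines: oncb txahc bptk qkk ynmh ckp hdgy cwmqq
Hunk 5: at line 2 remove [bptk,qkk] add [otm,iuevg,etjfw] -> 9 lines: oncb txahc otm iuevg etjfw ynmh ckp hdgy cwmqq
Final line 3: otm

Answer: otm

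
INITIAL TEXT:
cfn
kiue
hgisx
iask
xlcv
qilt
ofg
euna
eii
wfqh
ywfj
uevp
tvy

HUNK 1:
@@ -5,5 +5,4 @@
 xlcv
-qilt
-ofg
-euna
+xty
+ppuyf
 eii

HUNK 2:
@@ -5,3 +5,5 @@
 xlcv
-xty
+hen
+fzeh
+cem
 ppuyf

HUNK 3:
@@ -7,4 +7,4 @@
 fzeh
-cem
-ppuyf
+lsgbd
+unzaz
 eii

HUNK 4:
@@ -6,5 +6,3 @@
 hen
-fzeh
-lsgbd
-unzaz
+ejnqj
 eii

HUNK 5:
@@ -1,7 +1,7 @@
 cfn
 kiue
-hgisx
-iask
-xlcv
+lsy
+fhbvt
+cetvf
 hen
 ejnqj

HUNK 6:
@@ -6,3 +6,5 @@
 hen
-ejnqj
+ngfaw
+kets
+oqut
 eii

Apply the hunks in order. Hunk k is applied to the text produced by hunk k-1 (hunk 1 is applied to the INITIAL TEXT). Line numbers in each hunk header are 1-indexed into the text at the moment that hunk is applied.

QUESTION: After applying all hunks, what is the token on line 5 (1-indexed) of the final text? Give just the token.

Answer: cetvf

Derivation:
Hunk 1: at line 5 remove [qilt,ofg,euna] add [xty,ppuyf] -> 12 lines: cfn kiue hgisx iask xlcv xty ppuyf eii wfqh ywfj uevp tvy
Hunk 2: at line 5 remove [xty] add [hen,fzeh,cem] -> 14 lines: cfn kiue hgisx iask xlcv hen fzeh cem ppuyf eii wfqh ywfj uevp tvy
Hunk 3: at line 7 remove [cem,ppuyf] add [lsgbd,unzaz] -> 14 lines: cfn kiue hgisx iask xlcv hen fzeh lsgbd unzaz eii wfqh ywfj uevp tvy
Hunk 4: at line 6 remove [fzeh,lsgbd,unzaz] add [ejnqj] -> 12 lines: cfn kiue hgisx iask xlcv hen ejnqj eii wfqh ywfj uevp tvy
Hunk 5: at line 1 remove [hgisx,iask,xlcv] add [lsy,fhbvt,cetvf] -> 12 lines: cfn kiue lsy fhbvt cetvf hen ejnqj eii wfqh ywfj uevp tvy
Hunk 6: at line 6 remove [ejnqj] add [ngfaw,kets,oqut] -> 14 lines: cfn kiue lsy fhbvt cetvf hen ngfaw kets oqut eii wfqh ywfj uevp tvy
Final line 5: cetvf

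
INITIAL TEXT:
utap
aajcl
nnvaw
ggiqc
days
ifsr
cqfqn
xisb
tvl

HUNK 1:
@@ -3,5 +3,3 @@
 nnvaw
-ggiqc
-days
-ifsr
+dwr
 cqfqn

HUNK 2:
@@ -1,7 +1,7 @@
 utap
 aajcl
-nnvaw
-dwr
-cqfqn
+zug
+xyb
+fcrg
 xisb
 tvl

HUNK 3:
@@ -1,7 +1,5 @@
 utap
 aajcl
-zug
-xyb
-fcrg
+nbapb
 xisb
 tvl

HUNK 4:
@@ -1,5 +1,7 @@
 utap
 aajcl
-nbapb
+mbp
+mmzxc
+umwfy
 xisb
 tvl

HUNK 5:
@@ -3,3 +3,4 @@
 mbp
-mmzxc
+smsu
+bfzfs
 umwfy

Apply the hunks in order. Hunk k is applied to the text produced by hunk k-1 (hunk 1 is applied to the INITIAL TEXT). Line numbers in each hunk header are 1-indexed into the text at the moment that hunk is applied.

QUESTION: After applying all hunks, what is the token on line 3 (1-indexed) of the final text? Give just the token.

Hunk 1: at line 3 remove [ggiqc,days,ifsr] add [dwr] -> 7 lines: utap aajcl nnvaw dwr cqfqn xisb tvl
Hunk 2: at line 1 remove [nnvaw,dwr,cqfqn] add [zug,xyb,fcrg] -> 7 lines: utap aajcl zug xyb fcrg xisb tvl
Hunk 3: at line 1 remove [zug,xyb,fcrg] add [nbapb] -> 5 lines: utap aajcl nbapb xisb tvl
Hunk 4: at line 1 remove [nbapb] add [mbp,mmzxc,umwfy] -> 7 lines: utap aajcl mbp mmzxc umwfy xisb tvl
Hunk 5: at line 3 remove [mmzxc] add [smsu,bfzfs] -> 8 lines: utap aajcl mbp smsu bfzfs umwfy xisb tvl
Final line 3: mbp

Answer: mbp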